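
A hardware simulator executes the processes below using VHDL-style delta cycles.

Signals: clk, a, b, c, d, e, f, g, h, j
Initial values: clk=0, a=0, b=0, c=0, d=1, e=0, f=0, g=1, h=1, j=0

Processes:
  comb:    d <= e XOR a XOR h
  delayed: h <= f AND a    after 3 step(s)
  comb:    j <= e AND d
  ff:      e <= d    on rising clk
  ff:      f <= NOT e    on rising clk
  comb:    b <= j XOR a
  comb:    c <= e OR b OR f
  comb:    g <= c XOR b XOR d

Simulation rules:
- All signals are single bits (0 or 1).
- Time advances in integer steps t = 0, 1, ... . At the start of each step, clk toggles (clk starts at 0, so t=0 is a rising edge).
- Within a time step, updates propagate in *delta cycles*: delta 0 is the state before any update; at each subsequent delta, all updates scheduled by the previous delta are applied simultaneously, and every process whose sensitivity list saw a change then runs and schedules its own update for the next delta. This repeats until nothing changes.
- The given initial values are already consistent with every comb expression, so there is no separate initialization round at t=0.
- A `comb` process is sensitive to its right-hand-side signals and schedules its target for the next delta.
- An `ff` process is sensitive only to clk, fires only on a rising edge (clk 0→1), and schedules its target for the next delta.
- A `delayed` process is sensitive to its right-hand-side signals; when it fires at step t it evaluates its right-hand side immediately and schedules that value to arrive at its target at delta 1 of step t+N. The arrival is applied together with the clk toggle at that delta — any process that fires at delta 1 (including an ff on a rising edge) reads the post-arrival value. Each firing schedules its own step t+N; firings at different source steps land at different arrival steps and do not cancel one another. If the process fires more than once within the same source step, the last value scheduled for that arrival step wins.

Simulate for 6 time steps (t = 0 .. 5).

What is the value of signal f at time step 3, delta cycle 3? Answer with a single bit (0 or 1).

t=0 Δ0: f=0 c=0 h=1 g=1 clk=0 b=0 e=0 j=0 d=1 a=0
  Δ1: clk:0→1
  Δ2: f:0→1, e:0→1
  Δ3: c:0→1, j:0→1, d:1→0
  Δ4: b:0→1, j:1→0
  Δ5: g:1→0, b:1→0
  Δ6: g:0→1
  (6Δ to stable)
t=1 Δ0: f=1 c=1 h=1 g=1 clk=1 b=0 e=1 j=0 d=0 a=0
  Δ1: clk:1→0
  (1Δ to stable)
t=2 Δ0: f=1 c=1 h=1 g=1 clk=0 b=0 e=1 j=0 d=0 a=0
  Δ1: clk:0→1
  Δ2: f:1→0, e:1→0
  Δ3: c:1→0, d:0→1
  (3Δ to stable)
t=3 Δ0: f=0 c=0 h=1 g=1 clk=1 b=0 e=0 j=0 d=1 a=0
  Δ1: h:1→0, clk:1→0
  Δ2: d:1→0
  Δ3: g:1→0
  (3Δ to stable)
t=4 Δ0: f=0 c=0 h=0 g=0 clk=0 b=0 e=0 j=0 d=0 a=0
  Δ1: clk:0→1
  Δ2: f:0→1
  Δ3: c:0→1
  Δ4: g:0→1
  (4Δ to stable)
t=5 Δ0: f=1 c=1 h=0 g=1 clk=1 b=0 e=0 j=0 d=0 a=0
  Δ1: clk:1→0
  (1Δ to stable)

0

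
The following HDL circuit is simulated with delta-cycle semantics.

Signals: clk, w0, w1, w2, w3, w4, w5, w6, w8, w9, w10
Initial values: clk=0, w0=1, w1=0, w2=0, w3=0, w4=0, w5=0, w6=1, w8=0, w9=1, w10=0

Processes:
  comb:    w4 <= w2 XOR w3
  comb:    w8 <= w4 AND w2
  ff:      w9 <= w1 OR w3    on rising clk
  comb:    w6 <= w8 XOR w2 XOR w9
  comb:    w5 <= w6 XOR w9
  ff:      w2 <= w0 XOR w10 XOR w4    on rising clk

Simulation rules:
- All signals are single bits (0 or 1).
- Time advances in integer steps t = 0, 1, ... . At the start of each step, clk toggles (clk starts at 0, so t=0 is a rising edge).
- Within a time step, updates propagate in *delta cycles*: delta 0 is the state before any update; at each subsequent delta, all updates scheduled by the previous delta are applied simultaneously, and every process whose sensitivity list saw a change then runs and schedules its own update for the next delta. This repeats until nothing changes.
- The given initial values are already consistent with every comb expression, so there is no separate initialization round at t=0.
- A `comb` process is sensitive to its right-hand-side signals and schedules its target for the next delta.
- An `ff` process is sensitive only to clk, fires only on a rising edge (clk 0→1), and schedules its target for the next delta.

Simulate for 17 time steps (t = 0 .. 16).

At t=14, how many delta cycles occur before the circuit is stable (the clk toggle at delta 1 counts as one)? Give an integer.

t0.Δ0 w6=1 w3=0 w5=0 w8=0 w10=0 w0=1 w4=0 w1=0 w2=0 w9=1 clk=0
t0.Δ1 w6=1 w3=0 w5=0 w8=0 w10=0 w0=1 w4=0 w1=0 w2=0 w9=1 clk=1
t0.Δ2 w6=1 w3=0 w5=0 w8=0 w10=0 w0=1 w4=0 w1=0 w2=1 w9=0 clk=1
t0.Δ3 w6=1 w3=0 w5=1 w8=0 w10=0 w0=1 w4=1 w1=0 w2=1 w9=0 clk=1
t0.Δ4 w6=1 w3=0 w5=1 w8=1 w10=0 w0=1 w4=1 w1=0 w2=1 w9=0 clk=1
t0.Δ5 w6=0 w3=0 w5=1 w8=1 w10=0 w0=1 w4=1 w1=0 w2=1 w9=0 clk=1
t0.Δ6 w6=0 w3=0 w5=0 w8=1 w10=0 w0=1 w4=1 w1=0 w2=1 w9=0 clk=1
t1.Δ0 w6=0 w3=0 w5=0 w8=1 w10=0 w0=1 w4=1 w1=0 w2=1 w9=0 clk=1
t1.Δ1 w6=0 w3=0 w5=0 w8=1 w10=0 w0=1 w4=1 w1=0 w2=1 w9=0 clk=0
t2.Δ0 w6=0 w3=0 w5=0 w8=1 w10=0 w0=1 w4=1 w1=0 w2=1 w9=0 clk=0
t2.Δ1 w6=0 w3=0 w5=0 w8=1 w10=0 w0=1 w4=1 w1=0 w2=1 w9=0 clk=1
t2.Δ2 w6=0 w3=0 w5=0 w8=1 w10=0 w0=1 w4=1 w1=0 w2=0 w9=0 clk=1
t2.Δ3 w6=1 w3=0 w5=0 w8=0 w10=0 w0=1 w4=0 w1=0 w2=0 w9=0 clk=1
t2.Δ4 w6=0 w3=0 w5=1 w8=0 w10=0 w0=1 w4=0 w1=0 w2=0 w9=0 clk=1
t2.Δ5 w6=0 w3=0 w5=0 w8=0 w10=0 w0=1 w4=0 w1=0 w2=0 w9=0 clk=1
t3.Δ0 w6=0 w3=0 w5=0 w8=0 w10=0 w0=1 w4=0 w1=0 w2=0 w9=0 clk=1
t3.Δ1 w6=0 w3=0 w5=0 w8=0 w10=0 w0=1 w4=0 w1=0 w2=0 w9=0 clk=0
t4.Δ0 w6=0 w3=0 w5=0 w8=0 w10=0 w0=1 w4=0 w1=0 w2=0 w9=0 clk=0
t4.Δ1 w6=0 w3=0 w5=0 w8=0 w10=0 w0=1 w4=0 w1=0 w2=0 w9=0 clk=1
t4.Δ2 w6=0 w3=0 w5=0 w8=0 w10=0 w0=1 w4=0 w1=0 w2=1 w9=0 clk=1
t4.Δ3 w6=1 w3=0 w5=0 w8=0 w10=0 w0=1 w4=1 w1=0 w2=1 w9=0 clk=1
t4.Δ4 w6=1 w3=0 w5=1 w8=1 w10=0 w0=1 w4=1 w1=0 w2=1 w9=0 clk=1
t4.Δ5 w6=0 w3=0 w5=1 w8=1 w10=0 w0=1 w4=1 w1=0 w2=1 w9=0 clk=1
t4.Δ6 w6=0 w3=0 w5=0 w8=1 w10=0 w0=1 w4=1 w1=0 w2=1 w9=0 clk=1
t5.Δ0 w6=0 w3=0 w5=0 w8=1 w10=0 w0=1 w4=1 w1=0 w2=1 w9=0 clk=1
t5.Δ1 w6=0 w3=0 w5=0 w8=1 w10=0 w0=1 w4=1 w1=0 w2=1 w9=0 clk=0
t6.Δ0 w6=0 w3=0 w5=0 w8=1 w10=0 w0=1 w4=1 w1=0 w2=1 w9=0 clk=0
t6.Δ1 w6=0 w3=0 w5=0 w8=1 w10=0 w0=1 w4=1 w1=0 w2=1 w9=0 clk=1
t6.Δ2 w6=0 w3=0 w5=0 w8=1 w10=0 w0=1 w4=1 w1=0 w2=0 w9=0 clk=1
t6.Δ3 w6=1 w3=0 w5=0 w8=0 w10=0 w0=1 w4=0 w1=0 w2=0 w9=0 clk=1
t6.Δ4 w6=0 w3=0 w5=1 w8=0 w10=0 w0=1 w4=0 w1=0 w2=0 w9=0 clk=1
t6.Δ5 w6=0 w3=0 w5=0 w8=0 w10=0 w0=1 w4=0 w1=0 w2=0 w9=0 clk=1
t7.Δ0 w6=0 w3=0 w5=0 w8=0 w10=0 w0=1 w4=0 w1=0 w2=0 w9=0 clk=1
t7.Δ1 w6=0 w3=0 w5=0 w8=0 w10=0 w0=1 w4=0 w1=0 w2=0 w9=0 clk=0
t8.Δ0 w6=0 w3=0 w5=0 w8=0 w10=0 w0=1 w4=0 w1=0 w2=0 w9=0 clk=0
t8.Δ1 w6=0 w3=0 w5=0 w8=0 w10=0 w0=1 w4=0 w1=0 w2=0 w9=0 clk=1
t8.Δ2 w6=0 w3=0 w5=0 w8=0 w10=0 w0=1 w4=0 w1=0 w2=1 w9=0 clk=1
t8.Δ3 w6=1 w3=0 w5=0 w8=0 w10=0 w0=1 w4=1 w1=0 w2=1 w9=0 clk=1
t8.Δ4 w6=1 w3=0 w5=1 w8=1 w10=0 w0=1 w4=1 w1=0 w2=1 w9=0 clk=1
t8.Δ5 w6=0 w3=0 w5=1 w8=1 w10=0 w0=1 w4=1 w1=0 w2=1 w9=0 clk=1
t8.Δ6 w6=0 w3=0 w5=0 w8=1 w10=0 w0=1 w4=1 w1=0 w2=1 w9=0 clk=1
t9.Δ0 w6=0 w3=0 w5=0 w8=1 w10=0 w0=1 w4=1 w1=0 w2=1 w9=0 clk=1
t9.Δ1 w6=0 w3=0 w5=0 w8=1 w10=0 w0=1 w4=1 w1=0 w2=1 w9=0 clk=0
t10.Δ0 w6=0 w3=0 w5=0 w8=1 w10=0 w0=1 w4=1 w1=0 w2=1 w9=0 clk=0
t10.Δ1 w6=0 w3=0 w5=0 w8=1 w10=0 w0=1 w4=1 w1=0 w2=1 w9=0 clk=1
t10.Δ2 w6=0 w3=0 w5=0 w8=1 w10=0 w0=1 w4=1 w1=0 w2=0 w9=0 clk=1
t10.Δ3 w6=1 w3=0 w5=0 w8=0 w10=0 w0=1 w4=0 w1=0 w2=0 w9=0 clk=1
t10.Δ4 w6=0 w3=0 w5=1 w8=0 w10=0 w0=1 w4=0 w1=0 w2=0 w9=0 clk=1
t10.Δ5 w6=0 w3=0 w5=0 w8=0 w10=0 w0=1 w4=0 w1=0 w2=0 w9=0 clk=1
t11.Δ0 w6=0 w3=0 w5=0 w8=0 w10=0 w0=1 w4=0 w1=0 w2=0 w9=0 clk=1
t11.Δ1 w6=0 w3=0 w5=0 w8=0 w10=0 w0=1 w4=0 w1=0 w2=0 w9=0 clk=0
t12.Δ0 w6=0 w3=0 w5=0 w8=0 w10=0 w0=1 w4=0 w1=0 w2=0 w9=0 clk=0
t12.Δ1 w6=0 w3=0 w5=0 w8=0 w10=0 w0=1 w4=0 w1=0 w2=0 w9=0 clk=1
t12.Δ2 w6=0 w3=0 w5=0 w8=0 w10=0 w0=1 w4=0 w1=0 w2=1 w9=0 clk=1
t12.Δ3 w6=1 w3=0 w5=0 w8=0 w10=0 w0=1 w4=1 w1=0 w2=1 w9=0 clk=1
t12.Δ4 w6=1 w3=0 w5=1 w8=1 w10=0 w0=1 w4=1 w1=0 w2=1 w9=0 clk=1
t12.Δ5 w6=0 w3=0 w5=1 w8=1 w10=0 w0=1 w4=1 w1=0 w2=1 w9=0 clk=1
t12.Δ6 w6=0 w3=0 w5=0 w8=1 w10=0 w0=1 w4=1 w1=0 w2=1 w9=0 clk=1
t13.Δ0 w6=0 w3=0 w5=0 w8=1 w10=0 w0=1 w4=1 w1=0 w2=1 w9=0 clk=1
t13.Δ1 w6=0 w3=0 w5=0 w8=1 w10=0 w0=1 w4=1 w1=0 w2=1 w9=0 clk=0
t14.Δ0 w6=0 w3=0 w5=0 w8=1 w10=0 w0=1 w4=1 w1=0 w2=1 w9=0 clk=0
t14.Δ1 w6=0 w3=0 w5=0 w8=1 w10=0 w0=1 w4=1 w1=0 w2=1 w9=0 clk=1
t14.Δ2 w6=0 w3=0 w5=0 w8=1 w10=0 w0=1 w4=1 w1=0 w2=0 w9=0 clk=1
t14.Δ3 w6=1 w3=0 w5=0 w8=0 w10=0 w0=1 w4=0 w1=0 w2=0 w9=0 clk=1
t14.Δ4 w6=0 w3=0 w5=1 w8=0 w10=0 w0=1 w4=0 w1=0 w2=0 w9=0 clk=1
t14.Δ5 w6=0 w3=0 w5=0 w8=0 w10=0 w0=1 w4=0 w1=0 w2=0 w9=0 clk=1
t15.Δ0 w6=0 w3=0 w5=0 w8=0 w10=0 w0=1 w4=0 w1=0 w2=0 w9=0 clk=1
t15.Δ1 w6=0 w3=0 w5=0 w8=0 w10=0 w0=1 w4=0 w1=0 w2=0 w9=0 clk=0
t16.Δ0 w6=0 w3=0 w5=0 w8=0 w10=0 w0=1 w4=0 w1=0 w2=0 w9=0 clk=0
t16.Δ1 w6=0 w3=0 w5=0 w8=0 w10=0 w0=1 w4=0 w1=0 w2=0 w9=0 clk=1
t16.Δ2 w6=0 w3=0 w5=0 w8=0 w10=0 w0=1 w4=0 w1=0 w2=1 w9=0 clk=1
t16.Δ3 w6=1 w3=0 w5=0 w8=0 w10=0 w0=1 w4=1 w1=0 w2=1 w9=0 clk=1
t16.Δ4 w6=1 w3=0 w5=1 w8=1 w10=0 w0=1 w4=1 w1=0 w2=1 w9=0 clk=1
t16.Δ5 w6=0 w3=0 w5=1 w8=1 w10=0 w0=1 w4=1 w1=0 w2=1 w9=0 clk=1
t16.Δ6 w6=0 w3=0 w5=0 w8=1 w10=0 w0=1 w4=1 w1=0 w2=1 w9=0 clk=1

5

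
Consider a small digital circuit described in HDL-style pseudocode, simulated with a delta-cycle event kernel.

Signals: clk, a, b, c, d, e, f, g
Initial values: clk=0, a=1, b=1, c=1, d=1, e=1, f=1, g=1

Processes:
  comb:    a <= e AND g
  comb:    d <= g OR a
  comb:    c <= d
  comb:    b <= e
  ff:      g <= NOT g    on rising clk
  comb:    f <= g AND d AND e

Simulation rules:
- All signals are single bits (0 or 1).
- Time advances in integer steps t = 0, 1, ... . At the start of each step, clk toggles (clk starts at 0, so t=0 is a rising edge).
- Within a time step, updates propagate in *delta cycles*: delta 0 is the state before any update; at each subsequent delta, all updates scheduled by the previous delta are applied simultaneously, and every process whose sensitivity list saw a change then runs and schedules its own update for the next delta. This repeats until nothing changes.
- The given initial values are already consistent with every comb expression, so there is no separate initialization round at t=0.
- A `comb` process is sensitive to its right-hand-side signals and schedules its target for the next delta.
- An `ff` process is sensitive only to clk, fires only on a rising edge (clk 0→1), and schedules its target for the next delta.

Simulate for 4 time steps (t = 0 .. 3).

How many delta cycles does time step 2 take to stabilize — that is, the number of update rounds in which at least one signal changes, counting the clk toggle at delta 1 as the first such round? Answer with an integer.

4

t=0 Δ0: e=1 a=1 clk=0 b=1 c=1 f=1 g=1 d=1
  Δ1: clk:0→1
  Δ2: g:1→0
  Δ3: a:1→0, f:1→0
  Δ4: d:1→0
  Δ5: c:1→0
  (5Δ to stable)
t=1 Δ0: e=1 a=0 clk=1 b=1 c=0 f=0 g=0 d=0
  Δ1: clk:1→0
  (1Δ to stable)
t=2 Δ0: e=1 a=0 clk=0 b=1 c=0 f=0 g=0 d=0
  Δ1: clk:0→1
  Δ2: g:0→1
  Δ3: a:0→1, d:0→1
  Δ4: c:0→1, f:0→1
  (4Δ to stable)
t=3 Δ0: e=1 a=1 clk=1 b=1 c=1 f=1 g=1 d=1
  Δ1: clk:1→0
  (1Δ to stable)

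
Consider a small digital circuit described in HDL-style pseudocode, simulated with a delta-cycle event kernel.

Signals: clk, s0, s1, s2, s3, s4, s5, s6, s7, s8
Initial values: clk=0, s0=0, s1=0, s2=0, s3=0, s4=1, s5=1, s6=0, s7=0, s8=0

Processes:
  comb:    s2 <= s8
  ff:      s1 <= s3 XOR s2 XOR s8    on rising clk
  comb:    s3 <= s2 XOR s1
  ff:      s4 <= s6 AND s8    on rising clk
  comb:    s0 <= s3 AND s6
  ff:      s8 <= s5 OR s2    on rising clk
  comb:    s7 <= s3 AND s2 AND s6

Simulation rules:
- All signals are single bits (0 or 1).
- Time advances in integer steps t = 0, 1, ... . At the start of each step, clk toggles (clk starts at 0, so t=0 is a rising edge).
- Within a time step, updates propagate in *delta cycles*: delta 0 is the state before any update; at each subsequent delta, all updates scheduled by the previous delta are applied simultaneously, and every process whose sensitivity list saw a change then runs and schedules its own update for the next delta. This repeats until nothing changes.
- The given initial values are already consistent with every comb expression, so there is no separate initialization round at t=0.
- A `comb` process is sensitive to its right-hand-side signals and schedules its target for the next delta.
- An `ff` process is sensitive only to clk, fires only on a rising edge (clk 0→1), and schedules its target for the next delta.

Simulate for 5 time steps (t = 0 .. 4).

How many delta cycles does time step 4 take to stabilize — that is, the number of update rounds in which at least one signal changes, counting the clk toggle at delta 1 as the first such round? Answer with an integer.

t=0 Δ0: s4=1 s6=0 s8=0 s2=0 s0=0 clk=0 s5=1 s3=0 s7=0 s1=0
  Δ1: clk:0→1
  Δ2: s4:1→0, s8:0→1
  Δ3: s2:0→1
  Δ4: s3:0→1
  (4Δ to stable)
t=1 Δ0: s4=0 s6=0 s8=1 s2=1 s0=0 clk=1 s5=1 s3=1 s7=0 s1=0
  Δ1: clk:1→0
  (1Δ to stable)
t=2 Δ0: s4=0 s6=0 s8=1 s2=1 s0=0 clk=0 s5=1 s3=1 s7=0 s1=0
  Δ1: clk:0→1
  Δ2: s1:0→1
  Δ3: s3:1→0
  (3Δ to stable)
t=3 Δ0: s4=0 s6=0 s8=1 s2=1 s0=0 clk=1 s5=1 s3=0 s7=0 s1=1
  Δ1: clk:1→0
  (1Δ to stable)
t=4 Δ0: s4=0 s6=0 s8=1 s2=1 s0=0 clk=0 s5=1 s3=0 s7=0 s1=1
  Δ1: clk:0→1
  Δ2: s1:1→0
  Δ3: s3:0→1
  (3Δ to stable)

3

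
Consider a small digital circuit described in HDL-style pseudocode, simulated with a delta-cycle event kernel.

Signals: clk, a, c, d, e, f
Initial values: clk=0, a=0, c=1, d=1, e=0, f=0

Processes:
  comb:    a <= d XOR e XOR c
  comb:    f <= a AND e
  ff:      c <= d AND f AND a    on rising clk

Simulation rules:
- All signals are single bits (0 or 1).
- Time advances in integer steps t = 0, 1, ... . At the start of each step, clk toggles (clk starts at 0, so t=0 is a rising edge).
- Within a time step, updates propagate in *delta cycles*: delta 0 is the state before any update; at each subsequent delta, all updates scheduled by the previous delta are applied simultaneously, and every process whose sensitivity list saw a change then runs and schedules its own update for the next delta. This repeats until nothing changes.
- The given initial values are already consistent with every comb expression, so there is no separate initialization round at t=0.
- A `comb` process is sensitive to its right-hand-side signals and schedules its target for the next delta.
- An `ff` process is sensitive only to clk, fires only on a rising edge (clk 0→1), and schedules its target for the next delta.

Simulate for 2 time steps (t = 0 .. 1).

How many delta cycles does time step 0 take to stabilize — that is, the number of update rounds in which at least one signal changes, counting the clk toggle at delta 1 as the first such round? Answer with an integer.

t0.Δ0 a=0 e=0 c=1 clk=0 f=0 d=1
t0.Δ1 a=0 e=0 c=1 clk=1 f=0 d=1
t0.Δ2 a=0 e=0 c=0 clk=1 f=0 d=1
t0.Δ3 a=1 e=0 c=0 clk=1 f=0 d=1
t1.Δ0 a=1 e=0 c=0 clk=1 f=0 d=1
t1.Δ1 a=1 e=0 c=0 clk=0 f=0 d=1

3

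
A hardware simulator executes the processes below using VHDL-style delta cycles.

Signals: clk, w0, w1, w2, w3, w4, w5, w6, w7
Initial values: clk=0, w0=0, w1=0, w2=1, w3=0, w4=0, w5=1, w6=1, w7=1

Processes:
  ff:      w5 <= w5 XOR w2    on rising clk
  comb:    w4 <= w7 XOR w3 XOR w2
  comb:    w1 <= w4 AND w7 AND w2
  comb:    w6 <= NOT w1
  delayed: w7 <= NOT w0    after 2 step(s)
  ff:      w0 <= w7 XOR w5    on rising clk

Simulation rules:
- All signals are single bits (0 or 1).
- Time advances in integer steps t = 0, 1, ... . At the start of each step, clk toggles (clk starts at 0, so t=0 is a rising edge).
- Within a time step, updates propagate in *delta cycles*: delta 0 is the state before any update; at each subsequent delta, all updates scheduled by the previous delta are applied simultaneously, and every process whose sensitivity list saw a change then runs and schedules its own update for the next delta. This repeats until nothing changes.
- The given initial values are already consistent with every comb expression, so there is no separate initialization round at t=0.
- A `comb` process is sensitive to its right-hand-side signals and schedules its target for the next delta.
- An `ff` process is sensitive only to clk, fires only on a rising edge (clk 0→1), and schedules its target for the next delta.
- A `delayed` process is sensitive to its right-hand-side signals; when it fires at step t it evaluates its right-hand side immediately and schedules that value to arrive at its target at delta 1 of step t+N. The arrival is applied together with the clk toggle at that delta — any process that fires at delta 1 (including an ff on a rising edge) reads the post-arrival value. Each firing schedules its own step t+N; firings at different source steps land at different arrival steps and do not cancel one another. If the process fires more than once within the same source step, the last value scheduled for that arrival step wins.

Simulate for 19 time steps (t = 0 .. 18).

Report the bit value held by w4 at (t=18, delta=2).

t=0 Δ0: w0=0 w7=1 w3=0 w2=1 w1=0 clk=0 w4=0 w6=1 w5=1
  Δ1: clk:0→1
  Δ2: w5:1→0
  (2Δ to stable)
t=1 Δ0: w0=0 w7=1 w3=0 w2=1 w1=0 clk=1 w4=0 w6=1 w5=0
  Δ1: clk:1→0
  (1Δ to stable)
t=2 Δ0: w0=0 w7=1 w3=0 w2=1 w1=0 clk=0 w4=0 w6=1 w5=0
  Δ1: clk:0→1
  Δ2: w0:0→1, w5:0→1
  (2Δ to stable)
t=3 Δ0: w0=1 w7=1 w3=0 w2=1 w1=0 clk=1 w4=0 w6=1 w5=1
  Δ1: clk:1→0
  (1Δ to stable)
t=4 Δ0: w0=1 w7=1 w3=0 w2=1 w1=0 clk=0 w4=0 w6=1 w5=1
  Δ1: w7:1→0, clk:0→1
  Δ2: w4:0→1, w5:1→0
  (2Δ to stable)
t=5 Δ0: w0=1 w7=0 w3=0 w2=1 w1=0 clk=1 w4=1 w6=1 w5=0
  Δ1: clk:1→0
  (1Δ to stable)
t=6 Δ0: w0=1 w7=0 w3=0 w2=1 w1=0 clk=0 w4=1 w6=1 w5=0
  Δ1: clk:0→1
  Δ2: w0:1→0, w5:0→1
  (2Δ to stable)
t=7 Δ0: w0=0 w7=0 w3=0 w2=1 w1=0 clk=1 w4=1 w6=1 w5=1
  Δ1: clk:1→0
  (1Δ to stable)
t=8 Δ0: w0=0 w7=0 w3=0 w2=1 w1=0 clk=0 w4=1 w6=1 w5=1
  Δ1: w7:0→1, clk:0→1
  Δ2: w1:0→1, w4:1→0, w5:1→0
  Δ3: w1:1→0, w6:1→0
  Δ4: w6:0→1
  (4Δ to stable)
t=9 Δ0: w0=0 w7=1 w3=0 w2=1 w1=0 clk=1 w4=0 w6=1 w5=0
  Δ1: clk:1→0
  (1Δ to stable)
t=10 Δ0: w0=0 w7=1 w3=0 w2=1 w1=0 clk=0 w4=0 w6=1 w5=0
  Δ1: clk:0→1
  Δ2: w0:0→1, w5:0→1
  (2Δ to stable)
t=11 Δ0: w0=1 w7=1 w3=0 w2=1 w1=0 clk=1 w4=0 w6=1 w5=1
  Δ1: clk:1→0
  (1Δ to stable)
t=12 Δ0: w0=1 w7=1 w3=0 w2=1 w1=0 clk=0 w4=0 w6=1 w5=1
  Δ1: w7:1→0, clk:0→1
  Δ2: w4:0→1, w5:1→0
  (2Δ to stable)
t=13 Δ0: w0=1 w7=0 w3=0 w2=1 w1=0 clk=1 w4=1 w6=1 w5=0
  Δ1: clk:1→0
  (1Δ to stable)
t=14 Δ0: w0=1 w7=0 w3=0 w2=1 w1=0 clk=0 w4=1 w6=1 w5=0
  Δ1: clk:0→1
  Δ2: w0:1→0, w5:0→1
  (2Δ to stable)
t=15 Δ0: w0=0 w7=0 w3=0 w2=1 w1=0 clk=1 w4=1 w6=1 w5=1
  Δ1: clk:1→0
  (1Δ to stable)
t=16 Δ0: w0=0 w7=0 w3=0 w2=1 w1=0 clk=0 w4=1 w6=1 w5=1
  Δ1: w7:0→1, clk:0→1
  Δ2: w1:0→1, w4:1→0, w5:1→0
  Δ3: w1:1→0, w6:1→0
  Δ4: w6:0→1
  (4Δ to stable)
t=17 Δ0: w0=0 w7=1 w3=0 w2=1 w1=0 clk=1 w4=0 w6=1 w5=0
  Δ1: clk:1→0
  (1Δ to stable)
t=18 Δ0: w0=0 w7=1 w3=0 w2=1 w1=0 clk=0 w4=0 w6=1 w5=0
  Δ1: clk:0→1
  Δ2: w0:0→1, w5:0→1
  (2Δ to stable)

0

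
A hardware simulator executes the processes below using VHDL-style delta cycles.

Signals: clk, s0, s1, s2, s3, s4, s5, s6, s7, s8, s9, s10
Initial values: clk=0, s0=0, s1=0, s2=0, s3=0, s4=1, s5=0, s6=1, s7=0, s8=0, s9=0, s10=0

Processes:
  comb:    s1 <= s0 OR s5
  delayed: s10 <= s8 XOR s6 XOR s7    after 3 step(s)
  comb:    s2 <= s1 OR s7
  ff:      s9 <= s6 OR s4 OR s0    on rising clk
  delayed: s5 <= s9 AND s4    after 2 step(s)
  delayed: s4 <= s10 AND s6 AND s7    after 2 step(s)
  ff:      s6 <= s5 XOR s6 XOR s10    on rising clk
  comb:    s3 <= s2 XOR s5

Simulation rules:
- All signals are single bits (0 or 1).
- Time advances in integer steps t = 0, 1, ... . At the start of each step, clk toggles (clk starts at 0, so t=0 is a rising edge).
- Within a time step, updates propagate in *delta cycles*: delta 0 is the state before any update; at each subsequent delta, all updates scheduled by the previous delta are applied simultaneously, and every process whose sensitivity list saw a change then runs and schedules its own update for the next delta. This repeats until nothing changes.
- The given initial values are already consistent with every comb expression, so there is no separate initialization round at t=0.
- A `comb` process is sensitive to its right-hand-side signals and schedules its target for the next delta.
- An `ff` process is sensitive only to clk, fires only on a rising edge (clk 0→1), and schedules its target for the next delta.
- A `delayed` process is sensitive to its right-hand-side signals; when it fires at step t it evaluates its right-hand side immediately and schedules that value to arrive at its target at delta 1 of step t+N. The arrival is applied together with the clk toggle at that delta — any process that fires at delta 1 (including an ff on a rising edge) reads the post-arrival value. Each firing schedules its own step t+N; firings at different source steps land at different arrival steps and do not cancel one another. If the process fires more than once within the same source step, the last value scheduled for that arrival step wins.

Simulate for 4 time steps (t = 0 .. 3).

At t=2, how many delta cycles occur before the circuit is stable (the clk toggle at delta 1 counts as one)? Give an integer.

t=0 Δ0: s0=0 clk=0 s6=1 s9=0 s5=0 s10=0 s8=0 s1=0 s2=0 s3=0 s4=1 s7=0
  Δ1: clk:0→1
  Δ2: s9:0→1
  (2Δ to stable)
t=1 Δ0: s0=0 clk=1 s6=1 s9=1 s5=0 s10=0 s8=0 s1=0 s2=0 s3=0 s4=1 s7=0
  Δ1: clk:1→0
  (1Δ to stable)
t=2 Δ0: s0=0 clk=0 s6=1 s9=1 s5=0 s10=0 s8=0 s1=0 s2=0 s3=0 s4=1 s7=0
  Δ1: clk:0→1, s5:0→1
  Δ2: s6:1→0, s1:0→1, s3:0→1
  Δ3: s2:0→1
  Δ4: s3:1→0
  (4Δ to stable)
t=3 Δ0: s0=0 clk=1 s6=0 s9=1 s5=1 s10=0 s8=0 s1=1 s2=1 s3=0 s4=1 s7=0
  Δ1: clk:1→0
  (1Δ to stable)

4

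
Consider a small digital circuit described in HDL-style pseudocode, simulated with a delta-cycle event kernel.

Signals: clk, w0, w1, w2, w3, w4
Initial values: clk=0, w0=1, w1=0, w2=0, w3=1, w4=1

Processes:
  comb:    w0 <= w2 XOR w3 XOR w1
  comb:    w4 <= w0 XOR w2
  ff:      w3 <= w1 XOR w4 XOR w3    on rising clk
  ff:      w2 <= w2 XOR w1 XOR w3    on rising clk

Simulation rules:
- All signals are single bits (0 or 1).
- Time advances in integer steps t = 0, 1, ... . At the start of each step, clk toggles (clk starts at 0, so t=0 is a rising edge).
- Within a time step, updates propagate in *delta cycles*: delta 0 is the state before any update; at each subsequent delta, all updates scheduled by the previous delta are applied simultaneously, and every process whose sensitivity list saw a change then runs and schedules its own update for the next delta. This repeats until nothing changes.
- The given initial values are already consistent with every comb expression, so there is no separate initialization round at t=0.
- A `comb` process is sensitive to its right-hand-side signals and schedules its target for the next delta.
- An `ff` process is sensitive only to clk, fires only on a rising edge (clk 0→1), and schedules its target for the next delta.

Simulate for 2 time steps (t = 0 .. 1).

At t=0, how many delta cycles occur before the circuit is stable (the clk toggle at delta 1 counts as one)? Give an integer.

3

t0.Δ0 w4=1 w0=1 w1=0 w2=0 w3=1 clk=0
t0.Δ1 w4=1 w0=1 w1=0 w2=0 w3=1 clk=1
t0.Δ2 w4=1 w0=1 w1=0 w2=1 w3=0 clk=1
t0.Δ3 w4=0 w0=1 w1=0 w2=1 w3=0 clk=1
t1.Δ0 w4=0 w0=1 w1=0 w2=1 w3=0 clk=1
t1.Δ1 w4=0 w0=1 w1=0 w2=1 w3=0 clk=0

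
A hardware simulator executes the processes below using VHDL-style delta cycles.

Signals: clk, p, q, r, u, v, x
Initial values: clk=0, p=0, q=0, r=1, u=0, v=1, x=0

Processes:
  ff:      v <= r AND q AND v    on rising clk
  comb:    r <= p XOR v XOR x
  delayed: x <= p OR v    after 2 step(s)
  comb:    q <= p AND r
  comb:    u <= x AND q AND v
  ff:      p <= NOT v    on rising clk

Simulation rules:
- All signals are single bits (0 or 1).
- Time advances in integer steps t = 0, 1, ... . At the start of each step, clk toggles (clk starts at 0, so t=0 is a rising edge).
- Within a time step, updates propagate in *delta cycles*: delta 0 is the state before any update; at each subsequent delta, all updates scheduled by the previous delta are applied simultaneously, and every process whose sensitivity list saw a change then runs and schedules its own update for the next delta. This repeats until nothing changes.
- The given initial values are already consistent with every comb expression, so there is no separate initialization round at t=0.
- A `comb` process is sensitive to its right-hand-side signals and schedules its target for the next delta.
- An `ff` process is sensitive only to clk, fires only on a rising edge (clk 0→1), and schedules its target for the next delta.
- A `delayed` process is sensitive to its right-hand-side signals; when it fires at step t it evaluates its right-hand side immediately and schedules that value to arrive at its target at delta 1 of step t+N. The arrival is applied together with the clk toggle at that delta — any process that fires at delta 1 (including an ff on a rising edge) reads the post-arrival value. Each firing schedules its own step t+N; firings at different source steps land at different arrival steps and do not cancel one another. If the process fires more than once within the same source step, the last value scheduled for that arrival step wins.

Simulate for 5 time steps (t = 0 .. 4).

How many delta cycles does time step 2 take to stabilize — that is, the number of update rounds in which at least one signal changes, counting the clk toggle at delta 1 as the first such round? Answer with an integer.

4

t=0 Δ0: x=0 u=0 clk=0 v=1 r=1 q=0 p=0
  Δ1: clk:0→1
  Δ2: v:1→0
  Δ3: r:1→0
  (3Δ to stable)
t=1 Δ0: x=0 u=0 clk=1 v=0 r=0 q=0 p=0
  Δ1: clk:1→0
  (1Δ to stable)
t=2 Δ0: x=0 u=0 clk=0 v=0 r=0 q=0 p=0
  Δ1: clk:0→1
  Δ2: p:0→1
  Δ3: r:0→1
  Δ4: q:0→1
  (4Δ to stable)
t=3 Δ0: x=0 u=0 clk=1 v=0 r=1 q=1 p=1
  Δ1: clk:1→0
  (1Δ to stable)
t=4 Δ0: x=0 u=0 clk=0 v=0 r=1 q=1 p=1
  Δ1: x:0→1, clk:0→1
  Δ2: r:1→0
  Δ3: q:1→0
  (3Δ to stable)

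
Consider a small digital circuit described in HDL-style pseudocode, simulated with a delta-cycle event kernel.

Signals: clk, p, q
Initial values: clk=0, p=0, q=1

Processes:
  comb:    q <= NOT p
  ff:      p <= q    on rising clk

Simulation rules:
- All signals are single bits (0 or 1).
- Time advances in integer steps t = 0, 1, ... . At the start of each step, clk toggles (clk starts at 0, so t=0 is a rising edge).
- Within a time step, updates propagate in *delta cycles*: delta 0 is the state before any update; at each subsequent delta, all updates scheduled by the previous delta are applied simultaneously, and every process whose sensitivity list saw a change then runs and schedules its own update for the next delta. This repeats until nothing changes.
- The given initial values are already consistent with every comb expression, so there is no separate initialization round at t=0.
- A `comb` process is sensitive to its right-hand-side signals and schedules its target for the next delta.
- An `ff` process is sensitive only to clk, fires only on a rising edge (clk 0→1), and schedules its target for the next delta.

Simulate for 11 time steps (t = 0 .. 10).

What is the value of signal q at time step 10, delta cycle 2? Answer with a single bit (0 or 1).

0

t=0 Δ0: clk=0 q=1 p=0
  Δ1: clk:0→1
  Δ2: p:0→1
  Δ3: q:1→0
  (3Δ to stable)
t=1 Δ0: clk=1 q=0 p=1
  Δ1: clk:1→0
  (1Δ to stable)
t=2 Δ0: clk=0 q=0 p=1
  Δ1: clk:0→1
  Δ2: p:1→0
  Δ3: q:0→1
  (3Δ to stable)
t=3 Δ0: clk=1 q=1 p=0
  Δ1: clk:1→0
  (1Δ to stable)
t=4 Δ0: clk=0 q=1 p=0
  Δ1: clk:0→1
  Δ2: p:0→1
  Δ3: q:1→0
  (3Δ to stable)
t=5 Δ0: clk=1 q=0 p=1
  Δ1: clk:1→0
  (1Δ to stable)
t=6 Δ0: clk=0 q=0 p=1
  Δ1: clk:0→1
  Δ2: p:1→0
  Δ3: q:0→1
  (3Δ to stable)
t=7 Δ0: clk=1 q=1 p=0
  Δ1: clk:1→0
  (1Δ to stable)
t=8 Δ0: clk=0 q=1 p=0
  Δ1: clk:0→1
  Δ2: p:0→1
  Δ3: q:1→0
  (3Δ to stable)
t=9 Δ0: clk=1 q=0 p=1
  Δ1: clk:1→0
  (1Δ to stable)
t=10 Δ0: clk=0 q=0 p=1
  Δ1: clk:0→1
  Δ2: p:1→0
  Δ3: q:0→1
  (3Δ to stable)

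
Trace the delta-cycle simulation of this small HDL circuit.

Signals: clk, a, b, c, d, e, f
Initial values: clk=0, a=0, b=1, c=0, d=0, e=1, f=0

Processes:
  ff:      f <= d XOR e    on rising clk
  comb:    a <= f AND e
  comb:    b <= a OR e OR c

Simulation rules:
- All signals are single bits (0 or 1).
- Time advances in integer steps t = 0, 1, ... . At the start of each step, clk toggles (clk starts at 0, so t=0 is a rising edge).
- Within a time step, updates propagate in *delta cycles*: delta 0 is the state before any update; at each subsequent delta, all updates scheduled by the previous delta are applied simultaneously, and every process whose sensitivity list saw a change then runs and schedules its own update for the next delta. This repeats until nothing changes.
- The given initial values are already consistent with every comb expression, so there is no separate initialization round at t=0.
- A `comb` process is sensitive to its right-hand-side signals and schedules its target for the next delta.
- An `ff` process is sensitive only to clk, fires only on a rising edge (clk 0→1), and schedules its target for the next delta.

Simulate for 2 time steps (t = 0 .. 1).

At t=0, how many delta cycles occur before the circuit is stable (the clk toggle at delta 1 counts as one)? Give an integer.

3

t=0 Δ0: clk=0 e=1 f=0 d=0 c=0 b=1 a=0
  Δ1: clk:0→1
  Δ2: f:0→1
  Δ3: a:0→1
  (3Δ to stable)
t=1 Δ0: clk=1 e=1 f=1 d=0 c=0 b=1 a=1
  Δ1: clk:1→0
  (1Δ to stable)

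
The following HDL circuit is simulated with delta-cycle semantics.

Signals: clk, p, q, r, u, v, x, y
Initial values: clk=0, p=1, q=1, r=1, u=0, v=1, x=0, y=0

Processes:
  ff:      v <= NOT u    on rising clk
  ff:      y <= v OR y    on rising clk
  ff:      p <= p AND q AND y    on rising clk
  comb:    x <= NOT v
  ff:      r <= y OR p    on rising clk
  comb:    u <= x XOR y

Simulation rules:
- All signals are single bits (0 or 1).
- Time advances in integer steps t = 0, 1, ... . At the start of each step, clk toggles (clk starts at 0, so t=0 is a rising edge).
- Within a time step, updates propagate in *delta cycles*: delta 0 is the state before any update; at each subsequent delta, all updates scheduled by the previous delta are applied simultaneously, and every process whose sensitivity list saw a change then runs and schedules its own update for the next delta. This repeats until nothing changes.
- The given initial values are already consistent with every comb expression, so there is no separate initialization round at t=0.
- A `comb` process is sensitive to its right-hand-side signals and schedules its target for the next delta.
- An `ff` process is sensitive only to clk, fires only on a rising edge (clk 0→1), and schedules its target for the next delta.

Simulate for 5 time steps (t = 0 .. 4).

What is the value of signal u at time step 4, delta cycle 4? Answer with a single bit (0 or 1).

t0.Δ0 v=1 p=1 r=1 y=0 u=0 clk=0 x=0 q=1
t0.Δ1 v=1 p=1 r=1 y=0 u=0 clk=1 x=0 q=1
t0.Δ2 v=1 p=0 r=1 y=1 u=0 clk=1 x=0 q=1
t0.Δ3 v=1 p=0 r=1 y=1 u=1 clk=1 x=0 q=1
t1.Δ0 v=1 p=0 r=1 y=1 u=1 clk=1 x=0 q=1
t1.Δ1 v=1 p=0 r=1 y=1 u=1 clk=0 x=0 q=1
t2.Δ0 v=1 p=0 r=1 y=1 u=1 clk=0 x=0 q=1
t2.Δ1 v=1 p=0 r=1 y=1 u=1 clk=1 x=0 q=1
t2.Δ2 v=0 p=0 r=1 y=1 u=1 clk=1 x=0 q=1
t2.Δ3 v=0 p=0 r=1 y=1 u=1 clk=1 x=1 q=1
t2.Δ4 v=0 p=0 r=1 y=1 u=0 clk=1 x=1 q=1
t3.Δ0 v=0 p=0 r=1 y=1 u=0 clk=1 x=1 q=1
t3.Δ1 v=0 p=0 r=1 y=1 u=0 clk=0 x=1 q=1
t4.Δ0 v=0 p=0 r=1 y=1 u=0 clk=0 x=1 q=1
t4.Δ1 v=0 p=0 r=1 y=1 u=0 clk=1 x=1 q=1
t4.Δ2 v=1 p=0 r=1 y=1 u=0 clk=1 x=1 q=1
t4.Δ3 v=1 p=0 r=1 y=1 u=0 clk=1 x=0 q=1
t4.Δ4 v=1 p=0 r=1 y=1 u=1 clk=1 x=0 q=1

1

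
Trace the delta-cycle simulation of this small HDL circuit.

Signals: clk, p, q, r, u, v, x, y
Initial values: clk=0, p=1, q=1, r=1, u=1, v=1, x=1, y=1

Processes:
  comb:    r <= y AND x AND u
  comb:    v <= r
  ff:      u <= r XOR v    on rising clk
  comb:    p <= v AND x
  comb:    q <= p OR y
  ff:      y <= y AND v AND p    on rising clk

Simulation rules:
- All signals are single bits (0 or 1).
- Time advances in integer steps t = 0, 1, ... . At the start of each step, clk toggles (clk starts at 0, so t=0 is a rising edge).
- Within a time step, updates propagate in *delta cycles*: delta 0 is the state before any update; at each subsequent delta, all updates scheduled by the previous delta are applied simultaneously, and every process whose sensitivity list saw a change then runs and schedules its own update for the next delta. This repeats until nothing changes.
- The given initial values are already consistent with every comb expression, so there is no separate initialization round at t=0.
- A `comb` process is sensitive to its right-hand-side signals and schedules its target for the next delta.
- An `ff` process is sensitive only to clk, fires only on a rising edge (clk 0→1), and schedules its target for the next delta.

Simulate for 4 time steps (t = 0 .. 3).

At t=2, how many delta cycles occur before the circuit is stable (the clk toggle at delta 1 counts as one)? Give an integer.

3

t=0 Δ0: x=1 q=1 y=1 p=1 v=1 clk=0 u=1 r=1
  Δ1: clk:0→1
  Δ2: u:1→0
  Δ3: r:1→0
  Δ4: v:1→0
  Δ5: p:1→0
  (5Δ to stable)
t=1 Δ0: x=1 q=1 y=1 p=0 v=0 clk=1 u=0 r=0
  Δ1: clk:1→0
  (1Δ to stable)
t=2 Δ0: x=1 q=1 y=1 p=0 v=0 clk=0 u=0 r=0
  Δ1: clk:0→1
  Δ2: y:1→0
  Δ3: q:1→0
  (3Δ to stable)
t=3 Δ0: x=1 q=0 y=0 p=0 v=0 clk=1 u=0 r=0
  Δ1: clk:1→0
  (1Δ to stable)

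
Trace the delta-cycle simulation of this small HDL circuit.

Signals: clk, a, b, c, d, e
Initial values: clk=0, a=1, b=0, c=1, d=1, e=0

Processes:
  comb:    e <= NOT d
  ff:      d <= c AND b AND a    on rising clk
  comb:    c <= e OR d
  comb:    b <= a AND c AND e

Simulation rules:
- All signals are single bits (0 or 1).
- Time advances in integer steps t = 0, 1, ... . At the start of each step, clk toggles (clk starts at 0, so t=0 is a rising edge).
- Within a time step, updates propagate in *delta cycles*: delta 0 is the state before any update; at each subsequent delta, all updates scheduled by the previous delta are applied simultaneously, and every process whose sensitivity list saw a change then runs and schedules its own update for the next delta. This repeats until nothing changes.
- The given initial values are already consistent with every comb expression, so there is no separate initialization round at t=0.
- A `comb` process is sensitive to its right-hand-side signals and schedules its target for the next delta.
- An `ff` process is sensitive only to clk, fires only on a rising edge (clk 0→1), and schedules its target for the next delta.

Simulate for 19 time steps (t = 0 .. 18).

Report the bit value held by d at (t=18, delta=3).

[bits: b,e,c,clk,a,d]
t=0: Δ0=001011 Δ1=001111 Δ2=001110 Δ3=010110 Δ4=011110 Δ5=111110 | 5Δ
t=1: Δ0=111110 Δ1=111010 | 1Δ
t=2: Δ0=111010 Δ1=111110 Δ2=111111 Δ3=101111 Δ4=001111 | 4Δ
t=3: Δ0=001111 Δ1=001011 | 1Δ
t=4: Δ0=001011 Δ1=001111 Δ2=001110 Δ3=010110 Δ4=011110 Δ5=111110 | 5Δ
t=5: Δ0=111110 Δ1=111010 | 1Δ
t=6: Δ0=111010 Δ1=111110 Δ2=111111 Δ3=101111 Δ4=001111 | 4Δ
t=7: Δ0=001111 Δ1=001011 | 1Δ
t=8: Δ0=001011 Δ1=001111 Δ2=001110 Δ3=010110 Δ4=011110 Δ5=111110 | 5Δ
t=9: Δ0=111110 Δ1=111010 | 1Δ
t=10: Δ0=111010 Δ1=111110 Δ2=111111 Δ3=101111 Δ4=001111 | 4Δ
t=11: Δ0=001111 Δ1=001011 | 1Δ
t=12: Δ0=001011 Δ1=001111 Δ2=001110 Δ3=010110 Δ4=011110 Δ5=111110 | 5Δ
t=13: Δ0=111110 Δ1=111010 | 1Δ
t=14: Δ0=111010 Δ1=111110 Δ2=111111 Δ3=101111 Δ4=001111 | 4Δ
t=15: Δ0=001111 Δ1=001011 | 1Δ
t=16: Δ0=001011 Δ1=001111 Δ2=001110 Δ3=010110 Δ4=011110 Δ5=111110 | 5Δ
t=17: Δ0=111110 Δ1=111010 | 1Δ
t=18: Δ0=111010 Δ1=111110 Δ2=111111 Δ3=101111 Δ4=001111 | 4Δ

1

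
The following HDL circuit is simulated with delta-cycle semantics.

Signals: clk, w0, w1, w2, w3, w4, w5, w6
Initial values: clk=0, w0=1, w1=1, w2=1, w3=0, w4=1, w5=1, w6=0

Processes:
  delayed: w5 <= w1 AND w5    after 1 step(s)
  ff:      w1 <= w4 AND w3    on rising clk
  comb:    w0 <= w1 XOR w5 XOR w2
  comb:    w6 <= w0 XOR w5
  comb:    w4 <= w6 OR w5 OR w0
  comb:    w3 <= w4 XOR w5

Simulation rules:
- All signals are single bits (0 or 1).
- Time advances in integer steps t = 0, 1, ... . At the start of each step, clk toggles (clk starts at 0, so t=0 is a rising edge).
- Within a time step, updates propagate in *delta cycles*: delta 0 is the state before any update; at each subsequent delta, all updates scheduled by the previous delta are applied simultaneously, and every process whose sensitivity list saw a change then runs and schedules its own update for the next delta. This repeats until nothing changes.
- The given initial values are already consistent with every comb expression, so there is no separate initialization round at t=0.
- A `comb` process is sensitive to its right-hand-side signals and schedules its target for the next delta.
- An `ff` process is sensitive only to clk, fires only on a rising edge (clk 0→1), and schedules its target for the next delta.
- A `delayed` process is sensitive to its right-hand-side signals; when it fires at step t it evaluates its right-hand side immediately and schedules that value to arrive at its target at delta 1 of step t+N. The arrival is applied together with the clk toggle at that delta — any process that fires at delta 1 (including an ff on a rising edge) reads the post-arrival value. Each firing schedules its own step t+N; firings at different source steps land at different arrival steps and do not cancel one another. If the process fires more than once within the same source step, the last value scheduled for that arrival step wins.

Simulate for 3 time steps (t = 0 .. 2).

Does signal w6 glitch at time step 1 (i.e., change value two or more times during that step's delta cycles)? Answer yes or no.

t=0 Δ0: w0=1 clk=0 w3=0 w1=1 w5=1 w6=0 w2=1 w4=1
  Δ1: clk:0→1
  Δ2: w1:1→0
  Δ3: w0:1→0
  Δ4: w6:0→1
  (4Δ to stable)
t=1 Δ0: w0=0 clk=1 w3=0 w1=0 w5=1 w6=1 w2=1 w4=1
  Δ1: clk:1→0, w5:1→0
  Δ2: w0:0→1, w3:0→1, w6:1→0
  Δ3: w6:0→1
  (3Δ to stable)
t=2 Δ0: w0=1 clk=0 w3=1 w1=0 w5=0 w6=1 w2=1 w4=1
  Δ1: clk:0→1
  Δ2: w1:0→1
  Δ3: w0:1→0
  Δ4: w6:1→0
  Δ5: w4:1→0
  Δ6: w3:1→0
  (6Δ to stable)

yes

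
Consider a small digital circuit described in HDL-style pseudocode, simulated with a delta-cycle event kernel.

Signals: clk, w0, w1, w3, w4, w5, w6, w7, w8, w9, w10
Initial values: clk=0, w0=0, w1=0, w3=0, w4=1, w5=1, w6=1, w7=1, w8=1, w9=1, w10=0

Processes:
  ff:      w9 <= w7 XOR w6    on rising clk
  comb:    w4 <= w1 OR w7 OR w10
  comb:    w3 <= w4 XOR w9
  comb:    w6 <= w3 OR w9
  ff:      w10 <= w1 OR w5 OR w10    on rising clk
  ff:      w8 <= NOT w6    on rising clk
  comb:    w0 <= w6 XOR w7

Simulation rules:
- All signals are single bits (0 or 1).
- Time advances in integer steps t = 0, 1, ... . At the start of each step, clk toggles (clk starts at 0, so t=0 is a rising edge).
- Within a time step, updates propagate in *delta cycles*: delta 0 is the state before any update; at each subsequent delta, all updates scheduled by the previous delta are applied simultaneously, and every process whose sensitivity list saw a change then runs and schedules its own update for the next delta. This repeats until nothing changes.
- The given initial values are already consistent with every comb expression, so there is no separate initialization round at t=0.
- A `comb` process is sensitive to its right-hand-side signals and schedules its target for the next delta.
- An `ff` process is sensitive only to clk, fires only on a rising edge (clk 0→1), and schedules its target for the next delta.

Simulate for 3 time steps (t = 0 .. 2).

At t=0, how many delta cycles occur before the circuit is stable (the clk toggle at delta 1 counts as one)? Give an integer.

5

[bits: w10,w3,clk,w8,w9,w1,w7,w5,w4,w0,w6]
t=0: Δ0=00011011101 Δ1=00111011101 Δ2=10100011101 Δ3=11100011100 Δ4=11100011111 Δ5=11100011101 | 5Δ
t=1: Δ0=11100011101 Δ1=11000011101 | 1Δ
t=2: Δ0=11000011101 Δ1=11100011101 | 1Δ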